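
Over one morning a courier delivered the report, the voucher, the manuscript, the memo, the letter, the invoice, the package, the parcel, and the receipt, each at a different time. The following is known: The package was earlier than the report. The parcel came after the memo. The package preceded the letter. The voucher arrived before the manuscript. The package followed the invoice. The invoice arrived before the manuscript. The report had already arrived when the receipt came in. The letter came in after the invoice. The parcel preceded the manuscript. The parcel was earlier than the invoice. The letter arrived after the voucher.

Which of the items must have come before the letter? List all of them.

Directly stated before the letter: the invoice, the package, and the voucher.
The memo reaches the letter via the memo → the parcel → the invoice → the letter.
The parcel reaches the letter via the parcel → the invoice → the letter.
No chain forces the report (or any of the others) ahead of the letter.

the invoice, the memo, the package, the parcel, the voucher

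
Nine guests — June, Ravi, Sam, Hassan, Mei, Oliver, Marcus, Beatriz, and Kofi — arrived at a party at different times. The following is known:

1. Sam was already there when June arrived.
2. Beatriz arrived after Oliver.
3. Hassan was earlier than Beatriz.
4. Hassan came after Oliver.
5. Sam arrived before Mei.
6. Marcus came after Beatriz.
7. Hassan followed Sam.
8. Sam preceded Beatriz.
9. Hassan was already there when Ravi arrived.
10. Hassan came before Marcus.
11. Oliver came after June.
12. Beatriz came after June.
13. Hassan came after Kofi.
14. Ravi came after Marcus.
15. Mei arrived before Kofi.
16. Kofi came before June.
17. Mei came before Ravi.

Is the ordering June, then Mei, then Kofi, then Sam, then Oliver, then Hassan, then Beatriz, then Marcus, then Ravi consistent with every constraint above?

no

The constraints require Sam before June, but in the proposed sequence June appears ahead of Sam. That one violation is enough.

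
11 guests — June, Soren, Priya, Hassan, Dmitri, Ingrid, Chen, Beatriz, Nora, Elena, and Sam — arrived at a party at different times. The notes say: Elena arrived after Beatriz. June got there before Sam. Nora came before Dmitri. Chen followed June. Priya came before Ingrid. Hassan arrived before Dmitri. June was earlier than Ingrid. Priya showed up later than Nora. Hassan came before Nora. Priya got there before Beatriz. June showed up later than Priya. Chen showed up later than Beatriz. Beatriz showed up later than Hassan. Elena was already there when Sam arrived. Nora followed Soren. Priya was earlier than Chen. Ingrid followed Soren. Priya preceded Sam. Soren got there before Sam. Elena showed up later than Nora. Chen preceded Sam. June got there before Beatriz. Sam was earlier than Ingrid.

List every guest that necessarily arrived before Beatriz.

Directly stated before Beatriz: Hassan, June, and Priya.
Nora reaches Beatriz via Nora → Priya → Beatriz.
Soren reaches Beatriz via Soren → Nora → Priya → Beatriz.
No chain forces Sam (or any of the others) ahead of Beatriz.

Hassan, June, Nora, Priya, Soren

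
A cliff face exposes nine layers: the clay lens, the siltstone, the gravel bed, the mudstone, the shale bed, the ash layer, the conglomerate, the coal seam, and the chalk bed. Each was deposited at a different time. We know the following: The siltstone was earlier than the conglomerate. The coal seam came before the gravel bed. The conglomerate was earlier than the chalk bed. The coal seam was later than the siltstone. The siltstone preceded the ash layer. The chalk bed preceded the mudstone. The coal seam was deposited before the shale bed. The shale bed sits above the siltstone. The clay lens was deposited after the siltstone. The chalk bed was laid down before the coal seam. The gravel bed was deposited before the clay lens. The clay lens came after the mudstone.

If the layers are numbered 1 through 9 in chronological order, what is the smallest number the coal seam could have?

4

The chalk bed, the conglomerate, and the siltstone must all come before the coal seam — 3 forced predecessors.
Nothing else is forced ahead of the coal seam, so its earliest slot is position 3 + 1 = 4.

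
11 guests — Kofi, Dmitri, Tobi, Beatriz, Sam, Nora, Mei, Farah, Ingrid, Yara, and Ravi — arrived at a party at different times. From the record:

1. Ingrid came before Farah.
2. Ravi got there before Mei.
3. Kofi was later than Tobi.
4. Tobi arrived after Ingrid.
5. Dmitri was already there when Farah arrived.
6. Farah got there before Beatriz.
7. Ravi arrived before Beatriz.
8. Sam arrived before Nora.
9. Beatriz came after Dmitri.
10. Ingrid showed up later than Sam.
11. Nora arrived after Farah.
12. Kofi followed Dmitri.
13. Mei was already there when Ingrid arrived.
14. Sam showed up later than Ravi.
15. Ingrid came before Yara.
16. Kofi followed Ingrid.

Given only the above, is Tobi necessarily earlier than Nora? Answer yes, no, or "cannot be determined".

cannot be determined

No chain of stated constraints runs from Tobi to Nora, and none runs from Nora to Tobi either.
So the relative order of Tobi and Nora is not fixed by the given facts.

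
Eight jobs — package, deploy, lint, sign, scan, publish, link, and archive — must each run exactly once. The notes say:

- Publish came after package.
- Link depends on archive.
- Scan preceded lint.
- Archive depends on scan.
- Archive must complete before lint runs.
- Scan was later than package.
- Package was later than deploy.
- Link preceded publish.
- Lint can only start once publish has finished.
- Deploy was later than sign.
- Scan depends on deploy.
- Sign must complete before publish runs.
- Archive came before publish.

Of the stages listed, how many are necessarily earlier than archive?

4

Directly stated before archive: scan.
Deploy reaches archive via deploy → scan → archive.
Package reaches archive via package → scan → archive.
Sign reaches archive via sign → deploy → scan → archive.
That's deploy, package, scan, and sign — 4 in all.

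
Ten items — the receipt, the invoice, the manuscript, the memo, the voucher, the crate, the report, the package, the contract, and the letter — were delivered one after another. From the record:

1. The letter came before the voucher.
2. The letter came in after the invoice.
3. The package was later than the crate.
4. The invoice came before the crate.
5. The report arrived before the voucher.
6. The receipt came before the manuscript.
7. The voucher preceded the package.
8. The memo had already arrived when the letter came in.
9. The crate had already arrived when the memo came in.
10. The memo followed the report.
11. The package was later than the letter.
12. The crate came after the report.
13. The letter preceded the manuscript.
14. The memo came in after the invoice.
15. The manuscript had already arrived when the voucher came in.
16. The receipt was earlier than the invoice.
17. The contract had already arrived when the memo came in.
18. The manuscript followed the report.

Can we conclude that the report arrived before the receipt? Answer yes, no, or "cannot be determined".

No chain of stated constraints runs from the report to the receipt, and none runs from the receipt to the report either.
So the relative order of the report and the receipt is not fixed by the given facts.

cannot be determined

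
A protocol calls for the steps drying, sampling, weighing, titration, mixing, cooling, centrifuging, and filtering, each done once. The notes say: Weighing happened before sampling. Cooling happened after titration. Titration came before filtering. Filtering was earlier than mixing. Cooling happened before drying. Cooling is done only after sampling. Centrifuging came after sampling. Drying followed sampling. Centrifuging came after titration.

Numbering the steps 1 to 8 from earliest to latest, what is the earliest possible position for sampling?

Weighing must come before sampling — 1 forced predecessor.
Nothing else is forced ahead of sampling, so its earliest slot is position 1 + 1 = 2.

2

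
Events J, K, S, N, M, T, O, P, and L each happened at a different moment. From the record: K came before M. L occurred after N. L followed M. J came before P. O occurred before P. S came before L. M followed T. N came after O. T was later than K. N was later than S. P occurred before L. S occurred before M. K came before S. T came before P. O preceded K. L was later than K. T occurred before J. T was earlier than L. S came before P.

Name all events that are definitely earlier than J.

K, O, T

Directly stated before J: T.
K reaches J via K → T → J.
O reaches J via O → K → T → J.
No chain forces S (or any of the others) ahead of J.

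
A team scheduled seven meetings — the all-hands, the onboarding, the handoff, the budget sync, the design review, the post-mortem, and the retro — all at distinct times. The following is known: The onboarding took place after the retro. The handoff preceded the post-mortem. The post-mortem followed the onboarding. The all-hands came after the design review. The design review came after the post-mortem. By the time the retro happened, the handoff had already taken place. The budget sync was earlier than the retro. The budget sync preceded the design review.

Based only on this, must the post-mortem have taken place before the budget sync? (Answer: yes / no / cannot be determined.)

Tracing the constraints gives the budget sync → the retro → the onboarding → the post-mortem, so the budget sync must come before the post-mortem.
That means the post-mortem cannot be before the budget sync.

no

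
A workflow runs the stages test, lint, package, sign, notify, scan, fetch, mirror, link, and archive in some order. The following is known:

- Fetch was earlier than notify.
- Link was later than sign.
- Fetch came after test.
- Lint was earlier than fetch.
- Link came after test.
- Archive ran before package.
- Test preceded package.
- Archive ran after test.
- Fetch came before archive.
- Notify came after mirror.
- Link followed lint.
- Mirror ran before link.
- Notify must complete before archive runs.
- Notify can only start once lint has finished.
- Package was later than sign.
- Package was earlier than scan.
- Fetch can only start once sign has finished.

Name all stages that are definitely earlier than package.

archive, fetch, lint, mirror, notify, sign, test

Directly stated before package: archive, sign, and test.
Fetch reaches package via fetch → archive → package.
Lint reaches package via lint → fetch → archive → package.
Mirror reaches package via mirror → notify → archive → package.
Likewise notify reaches package by chaining the stated constraints.
No chain forces scan (or any of the others) ahead of package.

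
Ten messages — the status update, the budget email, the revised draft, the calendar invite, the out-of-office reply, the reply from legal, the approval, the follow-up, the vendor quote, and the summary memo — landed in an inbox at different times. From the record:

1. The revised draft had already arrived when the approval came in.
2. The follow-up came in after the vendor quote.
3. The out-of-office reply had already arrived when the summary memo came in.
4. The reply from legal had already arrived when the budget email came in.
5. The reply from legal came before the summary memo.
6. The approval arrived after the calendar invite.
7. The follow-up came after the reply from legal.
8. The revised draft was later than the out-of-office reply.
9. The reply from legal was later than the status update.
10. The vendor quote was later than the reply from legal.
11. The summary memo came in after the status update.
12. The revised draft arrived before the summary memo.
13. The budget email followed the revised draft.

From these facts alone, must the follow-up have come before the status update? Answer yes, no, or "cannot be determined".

Tracing the constraints gives the status update → the reply from legal → the follow-up, so the status update must come before the follow-up.
That means the follow-up cannot be before the status update.

no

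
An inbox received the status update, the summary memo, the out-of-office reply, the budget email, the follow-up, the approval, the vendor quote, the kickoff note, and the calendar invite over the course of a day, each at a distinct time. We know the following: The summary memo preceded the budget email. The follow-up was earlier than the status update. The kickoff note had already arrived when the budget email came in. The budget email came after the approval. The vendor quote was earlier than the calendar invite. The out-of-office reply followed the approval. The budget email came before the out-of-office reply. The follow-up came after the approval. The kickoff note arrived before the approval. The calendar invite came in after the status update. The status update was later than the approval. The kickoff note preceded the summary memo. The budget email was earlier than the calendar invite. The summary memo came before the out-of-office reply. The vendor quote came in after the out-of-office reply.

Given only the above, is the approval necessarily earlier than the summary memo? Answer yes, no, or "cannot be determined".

cannot be determined

No chain of stated constraints runs from the approval to the summary memo, and none runs from the summary memo to the approval either.
So the relative order of the approval and the summary memo is not fixed by the given facts.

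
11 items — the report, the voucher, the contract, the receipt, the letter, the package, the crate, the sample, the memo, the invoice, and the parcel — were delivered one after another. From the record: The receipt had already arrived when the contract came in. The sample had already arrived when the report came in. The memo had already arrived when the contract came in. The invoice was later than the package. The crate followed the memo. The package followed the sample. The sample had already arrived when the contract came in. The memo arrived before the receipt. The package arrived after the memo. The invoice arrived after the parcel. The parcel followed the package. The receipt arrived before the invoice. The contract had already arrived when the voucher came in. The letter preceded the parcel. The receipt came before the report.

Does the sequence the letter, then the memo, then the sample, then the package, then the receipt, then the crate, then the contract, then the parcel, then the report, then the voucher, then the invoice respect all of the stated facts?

Check each stated constraint against the proposed order — e.g. the package is ahead of the invoice; the letter is ahead of the parcel. Every pair is in the required order; nothing is violated.

yes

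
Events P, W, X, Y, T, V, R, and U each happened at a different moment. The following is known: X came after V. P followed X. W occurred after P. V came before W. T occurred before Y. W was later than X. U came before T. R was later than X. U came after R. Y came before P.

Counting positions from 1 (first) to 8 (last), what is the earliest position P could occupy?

R, T, U, V, X, and Y must all come before P — 6 forced predecessors.
Nothing else is forced ahead of P, so its earliest slot is position 6 + 1 = 7.

7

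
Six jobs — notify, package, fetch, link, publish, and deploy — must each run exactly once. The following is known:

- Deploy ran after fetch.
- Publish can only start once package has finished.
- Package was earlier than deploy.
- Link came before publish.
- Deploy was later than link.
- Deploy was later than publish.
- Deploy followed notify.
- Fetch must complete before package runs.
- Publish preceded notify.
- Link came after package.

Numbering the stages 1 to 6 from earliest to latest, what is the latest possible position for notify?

5

Notify must come before deploy — 1 stage forced after it.
Everything else can be placed before notify in some valid order, so notify can sit as late as position 6 − 1 = 5.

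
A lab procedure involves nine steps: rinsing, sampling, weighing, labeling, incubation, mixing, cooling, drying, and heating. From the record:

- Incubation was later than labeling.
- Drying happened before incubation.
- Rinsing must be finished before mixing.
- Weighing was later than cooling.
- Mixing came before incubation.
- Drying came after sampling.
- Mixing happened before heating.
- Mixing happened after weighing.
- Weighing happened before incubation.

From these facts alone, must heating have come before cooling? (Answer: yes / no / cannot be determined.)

Tracing the constraints gives cooling → weighing → mixing → heating, so cooling must come before heating.
That means heating cannot be before cooling.

no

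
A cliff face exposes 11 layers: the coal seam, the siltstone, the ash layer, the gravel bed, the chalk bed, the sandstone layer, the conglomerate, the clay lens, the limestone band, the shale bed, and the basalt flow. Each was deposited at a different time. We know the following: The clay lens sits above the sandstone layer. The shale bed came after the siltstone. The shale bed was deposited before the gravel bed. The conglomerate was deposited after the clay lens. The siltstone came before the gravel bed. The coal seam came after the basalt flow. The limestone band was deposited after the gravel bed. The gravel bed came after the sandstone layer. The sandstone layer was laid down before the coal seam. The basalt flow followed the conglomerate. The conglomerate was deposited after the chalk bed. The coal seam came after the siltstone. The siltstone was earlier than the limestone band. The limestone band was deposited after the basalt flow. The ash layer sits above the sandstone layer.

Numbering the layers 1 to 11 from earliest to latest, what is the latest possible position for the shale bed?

9

The shale bed must come before the gravel bed and the limestone band — 2 layers forced after it.
Everything else can be placed before the shale bed in some valid order, so the shale bed can sit as late as position 11 − 2 = 9.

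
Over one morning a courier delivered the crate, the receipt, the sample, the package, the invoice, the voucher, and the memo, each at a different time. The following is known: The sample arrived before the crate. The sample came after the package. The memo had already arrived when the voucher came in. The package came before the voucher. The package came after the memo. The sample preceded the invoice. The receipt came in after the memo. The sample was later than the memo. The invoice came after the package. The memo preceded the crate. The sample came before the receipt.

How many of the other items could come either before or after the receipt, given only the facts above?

Forced before the receipt: the memo, the package, and the sample.
That leaves the crate, the invoice, and the voucher with no forced order relative to the receipt — 3.

3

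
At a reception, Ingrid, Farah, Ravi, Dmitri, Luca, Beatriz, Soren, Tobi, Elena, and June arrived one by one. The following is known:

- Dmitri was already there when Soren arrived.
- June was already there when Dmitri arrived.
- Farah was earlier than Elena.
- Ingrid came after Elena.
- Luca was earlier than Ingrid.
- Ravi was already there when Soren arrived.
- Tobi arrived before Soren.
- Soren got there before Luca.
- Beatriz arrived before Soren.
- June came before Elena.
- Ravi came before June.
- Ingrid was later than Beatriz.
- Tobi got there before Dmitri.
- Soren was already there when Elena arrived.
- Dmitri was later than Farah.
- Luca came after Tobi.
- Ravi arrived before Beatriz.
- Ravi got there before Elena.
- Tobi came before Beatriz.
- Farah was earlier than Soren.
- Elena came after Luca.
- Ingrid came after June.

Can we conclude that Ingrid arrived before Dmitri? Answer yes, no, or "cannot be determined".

no

Tracing the constraints gives Dmitri → Soren → Elena → Ingrid, so Dmitri must come before Ingrid.
That means Ingrid cannot be before Dmitri.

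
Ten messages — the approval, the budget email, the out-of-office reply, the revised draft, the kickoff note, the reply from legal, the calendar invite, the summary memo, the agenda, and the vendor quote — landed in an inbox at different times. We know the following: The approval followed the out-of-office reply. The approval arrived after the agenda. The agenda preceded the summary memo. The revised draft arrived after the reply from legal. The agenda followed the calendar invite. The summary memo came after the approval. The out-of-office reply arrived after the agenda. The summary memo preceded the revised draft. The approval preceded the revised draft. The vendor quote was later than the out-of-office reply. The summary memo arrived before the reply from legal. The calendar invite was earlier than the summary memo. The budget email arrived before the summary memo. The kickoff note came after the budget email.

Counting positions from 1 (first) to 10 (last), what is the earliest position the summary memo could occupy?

The agenda, the approval, the budget email, the calendar invite, and the out-of-office reply must all come before the summary memo — 5 forced predecessors.
Nothing else is forced ahead of the summary memo, so its earliest slot is position 5 + 1 = 6.

6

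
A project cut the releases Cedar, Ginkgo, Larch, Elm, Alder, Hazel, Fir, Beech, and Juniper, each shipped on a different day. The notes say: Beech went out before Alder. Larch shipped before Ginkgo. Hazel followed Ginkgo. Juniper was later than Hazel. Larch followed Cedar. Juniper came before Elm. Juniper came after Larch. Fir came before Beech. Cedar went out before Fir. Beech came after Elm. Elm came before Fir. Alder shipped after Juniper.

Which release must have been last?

Every other release has a chain of constraints placing it before Alder, so Alder is last.

Alder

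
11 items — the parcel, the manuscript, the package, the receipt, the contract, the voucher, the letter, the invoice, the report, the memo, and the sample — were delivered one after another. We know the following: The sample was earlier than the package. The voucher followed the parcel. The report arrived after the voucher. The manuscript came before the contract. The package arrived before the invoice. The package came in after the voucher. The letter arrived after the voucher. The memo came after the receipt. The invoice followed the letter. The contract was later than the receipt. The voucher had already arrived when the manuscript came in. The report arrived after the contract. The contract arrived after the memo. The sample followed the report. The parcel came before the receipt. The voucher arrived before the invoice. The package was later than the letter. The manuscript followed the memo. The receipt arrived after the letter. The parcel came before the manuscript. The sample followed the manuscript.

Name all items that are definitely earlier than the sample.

Directly stated before the sample: the manuscript and the report.
The contract reaches the sample via the contract → the report → the sample.
The letter reaches the sample via the letter → the receipt → the memo → the manuscript → the sample.
The memo reaches the sample via the memo → the manuscript → the sample.
Likewise the parcel, the receipt, and the voucher each reach the sample by chaining the stated constraints.
No chain forces the invoice (or any of the others) ahead of the sample.

the contract, the letter, the manuscript, the memo, the parcel, the receipt, the report, the voucher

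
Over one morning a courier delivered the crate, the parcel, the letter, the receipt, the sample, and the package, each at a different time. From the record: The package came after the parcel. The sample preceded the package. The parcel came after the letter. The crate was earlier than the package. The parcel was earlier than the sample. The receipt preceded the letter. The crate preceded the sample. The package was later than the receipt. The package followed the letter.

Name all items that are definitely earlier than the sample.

the crate, the letter, the parcel, the receipt

Directly stated before the sample: the crate and the parcel.
The letter reaches the sample via the letter → the parcel → the sample.
The receipt reaches the sample via the receipt → the letter → the parcel → the sample.
No chain forces the package ahead of the sample.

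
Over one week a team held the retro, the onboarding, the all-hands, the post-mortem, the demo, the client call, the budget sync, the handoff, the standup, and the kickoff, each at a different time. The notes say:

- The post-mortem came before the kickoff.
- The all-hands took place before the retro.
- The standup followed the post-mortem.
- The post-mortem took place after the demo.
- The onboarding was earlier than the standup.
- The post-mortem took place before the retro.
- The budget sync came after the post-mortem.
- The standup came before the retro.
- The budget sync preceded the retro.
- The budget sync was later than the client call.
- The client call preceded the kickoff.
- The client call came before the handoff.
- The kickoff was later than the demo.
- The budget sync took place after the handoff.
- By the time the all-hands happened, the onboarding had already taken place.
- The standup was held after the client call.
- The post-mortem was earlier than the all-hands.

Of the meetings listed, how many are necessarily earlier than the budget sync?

Directly stated before the budget sync: the client call, the handoff, and the post-mortem.
The demo reaches the budget sync via the demo → the post-mortem → the budget sync.
No chain forces the kickoff (or any of the others) ahead of the budget sync.
That's the client call, the demo, the handoff, and the post-mortem — 4 in all.

4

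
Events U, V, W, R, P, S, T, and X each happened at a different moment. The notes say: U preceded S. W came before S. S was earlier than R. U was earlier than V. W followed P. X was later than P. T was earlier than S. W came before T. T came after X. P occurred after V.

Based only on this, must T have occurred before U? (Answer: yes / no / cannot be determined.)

no

Tracing the constraints gives U → V → P → X → T, so U must come before T.
That means T cannot be before U.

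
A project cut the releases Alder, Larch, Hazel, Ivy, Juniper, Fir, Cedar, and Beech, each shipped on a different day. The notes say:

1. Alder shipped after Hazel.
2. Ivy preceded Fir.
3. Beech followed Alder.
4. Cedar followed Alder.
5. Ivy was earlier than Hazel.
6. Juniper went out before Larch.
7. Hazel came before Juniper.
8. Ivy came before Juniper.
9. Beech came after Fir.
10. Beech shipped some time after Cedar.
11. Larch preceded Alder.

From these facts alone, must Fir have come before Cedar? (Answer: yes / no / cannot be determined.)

No chain of stated constraints runs from Fir to Cedar, and none runs from Cedar to Fir either.
So the relative order of Fir and Cedar is not fixed by the given facts.

cannot be determined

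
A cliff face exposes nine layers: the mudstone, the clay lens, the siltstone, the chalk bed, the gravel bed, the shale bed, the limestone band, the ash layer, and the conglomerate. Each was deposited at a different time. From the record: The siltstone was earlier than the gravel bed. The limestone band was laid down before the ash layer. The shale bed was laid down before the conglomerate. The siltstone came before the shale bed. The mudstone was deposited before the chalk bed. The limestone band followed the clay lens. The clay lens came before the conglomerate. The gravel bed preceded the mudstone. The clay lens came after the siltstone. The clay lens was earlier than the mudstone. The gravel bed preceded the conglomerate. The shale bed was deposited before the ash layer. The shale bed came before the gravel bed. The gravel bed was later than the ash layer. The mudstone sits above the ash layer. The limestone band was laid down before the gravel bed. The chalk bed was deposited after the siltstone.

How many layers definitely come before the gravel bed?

5

Directly stated before the gravel bed: the ash layer, the limestone band, the shale bed, and the siltstone.
The clay lens reaches the gravel bed via the clay lens → the limestone band → the gravel bed.
No chain forces the conglomerate (or any of the others) ahead of the gravel bed.
That's the ash layer, the clay lens, the limestone band, the shale bed, and the siltstone — 5 in all.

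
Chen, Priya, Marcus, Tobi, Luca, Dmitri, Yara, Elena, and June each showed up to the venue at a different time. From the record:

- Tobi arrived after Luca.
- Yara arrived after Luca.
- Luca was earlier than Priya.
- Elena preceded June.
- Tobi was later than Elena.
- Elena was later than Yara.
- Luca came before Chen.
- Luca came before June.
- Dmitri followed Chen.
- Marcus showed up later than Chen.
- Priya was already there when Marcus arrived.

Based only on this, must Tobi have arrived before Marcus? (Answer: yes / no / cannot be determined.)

No chain of stated constraints runs from Tobi to Marcus, and none runs from Marcus to Tobi either.
So the relative order of Tobi and Marcus is not fixed by the given facts.

cannot be determined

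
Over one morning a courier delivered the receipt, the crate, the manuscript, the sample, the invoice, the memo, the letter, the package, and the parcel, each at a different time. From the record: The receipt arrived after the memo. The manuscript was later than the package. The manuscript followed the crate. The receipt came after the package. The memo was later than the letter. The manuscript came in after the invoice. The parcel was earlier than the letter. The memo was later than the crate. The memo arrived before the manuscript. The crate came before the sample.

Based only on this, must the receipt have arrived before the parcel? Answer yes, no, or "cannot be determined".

Tracing the constraints gives the parcel → the letter → the memo → the receipt, so the parcel must come before the receipt.
That means the receipt cannot be before the parcel.

no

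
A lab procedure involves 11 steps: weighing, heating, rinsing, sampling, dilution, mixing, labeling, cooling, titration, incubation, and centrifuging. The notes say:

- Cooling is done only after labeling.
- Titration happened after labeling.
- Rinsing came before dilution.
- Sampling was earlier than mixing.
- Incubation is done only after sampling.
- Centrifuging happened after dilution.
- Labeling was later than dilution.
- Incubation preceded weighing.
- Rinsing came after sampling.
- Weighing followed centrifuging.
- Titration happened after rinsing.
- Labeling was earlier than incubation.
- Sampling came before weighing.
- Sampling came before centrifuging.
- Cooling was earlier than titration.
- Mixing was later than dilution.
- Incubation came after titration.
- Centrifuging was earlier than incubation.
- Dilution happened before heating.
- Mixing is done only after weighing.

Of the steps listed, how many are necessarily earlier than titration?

Directly stated before titration: cooling, labeling, and rinsing.
Dilution reaches titration via dilution → labeling → titration.
Sampling reaches titration via sampling → rinsing → titration.
No chain forces weighing (or any of the others) ahead of titration.
That's cooling, dilution, labeling, rinsing, and sampling — 5 in all.

5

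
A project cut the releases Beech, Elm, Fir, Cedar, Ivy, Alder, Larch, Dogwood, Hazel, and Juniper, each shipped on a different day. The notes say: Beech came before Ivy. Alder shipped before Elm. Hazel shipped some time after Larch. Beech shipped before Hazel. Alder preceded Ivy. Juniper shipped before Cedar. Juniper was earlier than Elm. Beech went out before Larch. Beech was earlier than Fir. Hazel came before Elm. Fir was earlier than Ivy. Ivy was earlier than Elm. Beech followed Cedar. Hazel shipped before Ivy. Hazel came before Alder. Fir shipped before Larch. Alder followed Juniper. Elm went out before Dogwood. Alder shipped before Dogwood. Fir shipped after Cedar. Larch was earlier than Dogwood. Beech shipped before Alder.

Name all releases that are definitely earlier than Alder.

Beech, Cedar, Fir, Hazel, Juniper, Larch

Directly stated before Alder: Beech, Hazel, and Juniper.
Cedar reaches Alder via Cedar → Beech → Alder.
Fir reaches Alder via Fir → Larch → Hazel → Alder.
Larch reaches Alder via Larch → Hazel → Alder.
No chain forces Dogwood (or any of the others) ahead of Alder.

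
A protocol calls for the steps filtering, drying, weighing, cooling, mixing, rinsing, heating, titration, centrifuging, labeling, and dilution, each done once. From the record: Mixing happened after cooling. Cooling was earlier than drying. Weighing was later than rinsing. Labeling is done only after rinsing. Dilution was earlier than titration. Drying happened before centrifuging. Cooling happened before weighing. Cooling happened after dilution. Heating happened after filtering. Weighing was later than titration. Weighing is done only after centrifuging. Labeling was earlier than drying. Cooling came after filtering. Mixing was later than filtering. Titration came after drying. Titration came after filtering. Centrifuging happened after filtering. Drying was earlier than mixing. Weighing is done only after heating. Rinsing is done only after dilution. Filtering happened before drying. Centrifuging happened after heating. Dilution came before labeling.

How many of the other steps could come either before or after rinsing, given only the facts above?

3

Forced before rinsing: dilution; forced after rinsing: centrifuging, drying, labeling, mixing, titration, and weighing.
That leaves cooling, filtering, and heating with no forced order relative to rinsing — 3.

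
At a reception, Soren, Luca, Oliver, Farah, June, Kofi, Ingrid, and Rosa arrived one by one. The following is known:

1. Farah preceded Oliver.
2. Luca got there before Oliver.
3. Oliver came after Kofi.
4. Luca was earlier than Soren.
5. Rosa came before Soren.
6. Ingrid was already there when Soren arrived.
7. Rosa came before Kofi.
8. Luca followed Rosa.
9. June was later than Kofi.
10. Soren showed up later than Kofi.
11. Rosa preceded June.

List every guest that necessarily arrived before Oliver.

Farah, Kofi, Luca, Rosa

Directly stated before Oliver: Farah, Kofi, and Luca.
Rosa reaches Oliver via Rosa → Kofi → Oliver.
No chain forces June (or any of the others) ahead of Oliver.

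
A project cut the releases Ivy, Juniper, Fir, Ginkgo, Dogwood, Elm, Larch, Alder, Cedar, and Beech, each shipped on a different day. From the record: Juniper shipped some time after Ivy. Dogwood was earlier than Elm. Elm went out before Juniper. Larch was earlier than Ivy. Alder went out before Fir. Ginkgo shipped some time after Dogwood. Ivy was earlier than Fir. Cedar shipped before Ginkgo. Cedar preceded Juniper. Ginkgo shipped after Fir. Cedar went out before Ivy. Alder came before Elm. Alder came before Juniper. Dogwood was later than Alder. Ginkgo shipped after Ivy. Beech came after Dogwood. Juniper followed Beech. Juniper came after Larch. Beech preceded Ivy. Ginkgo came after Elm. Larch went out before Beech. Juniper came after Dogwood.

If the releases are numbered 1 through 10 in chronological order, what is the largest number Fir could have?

Fir must come before Ginkgo — 1 release forced after it.
Everything else can be placed before Fir in some valid order, so Fir can sit as late as position 10 − 1 = 9.

9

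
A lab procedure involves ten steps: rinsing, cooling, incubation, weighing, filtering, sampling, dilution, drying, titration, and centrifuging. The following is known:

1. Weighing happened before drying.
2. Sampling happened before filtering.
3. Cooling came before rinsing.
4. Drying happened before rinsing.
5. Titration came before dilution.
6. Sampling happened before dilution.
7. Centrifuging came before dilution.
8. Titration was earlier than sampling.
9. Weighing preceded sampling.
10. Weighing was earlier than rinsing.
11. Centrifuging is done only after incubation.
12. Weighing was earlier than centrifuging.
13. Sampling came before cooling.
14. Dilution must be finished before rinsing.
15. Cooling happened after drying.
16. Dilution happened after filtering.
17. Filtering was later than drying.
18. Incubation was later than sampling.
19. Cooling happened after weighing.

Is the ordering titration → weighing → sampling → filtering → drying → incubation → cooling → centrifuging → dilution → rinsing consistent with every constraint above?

no

The constraints require drying before filtering, but in the proposed sequence filtering appears ahead of drying. That one violation is enough.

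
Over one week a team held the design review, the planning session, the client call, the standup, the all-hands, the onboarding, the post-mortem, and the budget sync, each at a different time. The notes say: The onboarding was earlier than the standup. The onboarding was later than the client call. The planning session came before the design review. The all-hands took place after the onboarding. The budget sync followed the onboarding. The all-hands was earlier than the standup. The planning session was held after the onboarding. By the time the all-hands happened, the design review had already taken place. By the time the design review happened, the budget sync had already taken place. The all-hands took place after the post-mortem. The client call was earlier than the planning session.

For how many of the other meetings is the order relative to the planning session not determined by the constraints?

2

Forced before the planning session: the client call and the onboarding; forced after the planning session: the all-hands, the design review, and the standup.
That leaves the budget sync and the post-mortem with no forced order relative to the planning session — 2.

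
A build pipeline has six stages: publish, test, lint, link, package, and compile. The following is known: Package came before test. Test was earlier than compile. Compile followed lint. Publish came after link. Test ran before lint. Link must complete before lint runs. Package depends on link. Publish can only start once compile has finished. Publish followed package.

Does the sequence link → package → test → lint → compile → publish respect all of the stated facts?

yes

Check each stated constraint against the proposed order — e.g. package is ahead of publish; link is ahead of publish. Every pair is in the required order; nothing is violated.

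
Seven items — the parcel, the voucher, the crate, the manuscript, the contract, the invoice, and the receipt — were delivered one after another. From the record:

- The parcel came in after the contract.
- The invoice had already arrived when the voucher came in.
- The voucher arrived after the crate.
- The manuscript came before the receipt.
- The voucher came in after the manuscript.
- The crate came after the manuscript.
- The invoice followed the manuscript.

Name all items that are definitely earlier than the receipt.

Directly stated before the receipt: the manuscript.
No chain forces the invoice (or any of the others) ahead of the receipt.

the manuscript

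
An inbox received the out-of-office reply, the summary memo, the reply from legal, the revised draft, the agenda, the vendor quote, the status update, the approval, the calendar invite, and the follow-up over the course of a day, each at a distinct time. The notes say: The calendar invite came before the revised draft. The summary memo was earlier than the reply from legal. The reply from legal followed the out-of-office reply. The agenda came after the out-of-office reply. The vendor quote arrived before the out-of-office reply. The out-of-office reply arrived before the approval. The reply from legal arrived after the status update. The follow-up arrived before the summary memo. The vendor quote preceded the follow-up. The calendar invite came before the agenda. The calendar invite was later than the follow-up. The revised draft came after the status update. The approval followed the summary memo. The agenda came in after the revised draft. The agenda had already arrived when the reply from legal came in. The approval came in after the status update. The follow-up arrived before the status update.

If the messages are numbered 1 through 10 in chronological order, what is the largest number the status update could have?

The status update must come before the agenda, the approval, the reply from legal, and the revised draft — 4 messages forced after it.
Everything else can be placed before the status update in some valid order, so the status update can sit as late as position 10 − 4 = 6.

6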